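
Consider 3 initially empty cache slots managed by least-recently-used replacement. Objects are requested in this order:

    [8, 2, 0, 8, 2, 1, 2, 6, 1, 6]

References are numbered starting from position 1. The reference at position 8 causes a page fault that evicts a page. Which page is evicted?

8

pos 1: 8 → miss, frames [8]
pos 2: 2 → miss, frames [8, 2]
pos 3: 0 → miss, frames [8, 2, 0]
pos 4: 8 → hit
pos 5: 2 → hit
pos 6: 1 → miss, evict 0, frames [8, 2, 1]
pos 7: 2 → hit
pos 8: 6 → miss, evict 8, frames [1, 2, 6]
At position 8, page 8 is evicted.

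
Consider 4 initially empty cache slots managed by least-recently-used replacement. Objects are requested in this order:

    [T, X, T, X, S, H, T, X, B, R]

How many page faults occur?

T → fault, frames [T]
X → fault, frames [T, X]
T → hit
X → hit
S → fault, frames [T, X, S]
H → fault, frames [T, X, S, H]
T → hit
X → hit
B → fault, evict S, frames [H, T, X, B]
R → fault, evict H, frames [T, X, B, R]
Page faults: 6.

6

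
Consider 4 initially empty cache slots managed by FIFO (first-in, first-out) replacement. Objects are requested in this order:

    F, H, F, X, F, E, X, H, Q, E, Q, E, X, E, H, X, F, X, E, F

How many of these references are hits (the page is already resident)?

14

F -> miss, frames (F)
H -> miss, frames (F H)
F -> hit
X -> miss, frames (F H X)
F -> hit
E -> miss, frames (F H X E)
X -> hit
H -> hit
Q -> miss, evict F, frames (H X E Q)
E -> hit
Q -> hit
E -> hit
X -> hit
E -> hit
H -> hit
X -> hit
F -> miss, evict H, frames (X E Q F)
X -> hit
E -> hit
F -> hit
Hits: 14.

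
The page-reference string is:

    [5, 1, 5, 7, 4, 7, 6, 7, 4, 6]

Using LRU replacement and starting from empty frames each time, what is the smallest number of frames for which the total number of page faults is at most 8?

2

f=1: 10 faults
f=2: 7 faults
f=3: 5 faults
f=4: 5 faults
f=5: 5 faults
Smallest f with faults ≤ 8 is 2.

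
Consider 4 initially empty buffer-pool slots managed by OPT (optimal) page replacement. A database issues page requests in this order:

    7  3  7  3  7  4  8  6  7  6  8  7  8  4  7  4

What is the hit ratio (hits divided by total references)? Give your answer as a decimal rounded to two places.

7: miss, frames (7)
3: miss, frames (7 3)
7: hit
3: hit
7: hit
4: miss, frames (7 3 4)
8: miss, frames (7 3 4 8)
6: miss, evict 3, frames (7 4 8 6)
7: hit
6: hit
8: hit
7: hit
8: hit
4: hit
7: hit
4: hit
Hits: 11 of 16 references → 11/16 = 0.6875.

0.69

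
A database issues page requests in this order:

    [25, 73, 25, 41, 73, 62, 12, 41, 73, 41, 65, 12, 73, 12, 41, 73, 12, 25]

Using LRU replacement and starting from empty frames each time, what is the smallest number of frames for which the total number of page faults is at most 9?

f=1: 18 faults
f=2: 15 faults
f=3: 12 faults
f=4: 7 faults
f=5: 7 faults
f=6: 6 faults
Smallest f with faults ≤ 9 is 4.

4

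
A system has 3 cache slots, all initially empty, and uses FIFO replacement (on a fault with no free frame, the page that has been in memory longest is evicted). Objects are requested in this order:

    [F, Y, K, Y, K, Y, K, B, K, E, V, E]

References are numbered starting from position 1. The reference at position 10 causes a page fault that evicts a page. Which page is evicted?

pos 1: F -> fault, frames [F]
pos 2: Y -> fault, frames [F, Y]
pos 3: K -> fault, frames [F, Y, K]
pos 4: Y -> hit
pos 5: K -> hit
pos 6: Y -> hit
pos 7: K -> hit
pos 8: B -> fault, evict F, frames [Y, K, B]
pos 9: K -> hit
pos 10: E -> fault, evict Y, frames [K, B, E]
At position 10, page Y is evicted.

Y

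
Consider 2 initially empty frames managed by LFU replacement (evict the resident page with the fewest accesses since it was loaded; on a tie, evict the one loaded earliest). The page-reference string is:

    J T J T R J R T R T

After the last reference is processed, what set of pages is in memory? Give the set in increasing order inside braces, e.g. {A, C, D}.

{R, T}

J → miss, frames [J]
T → miss, frames [J, T]
J → hit
T → hit
R → miss, evict J, frames [T, R]
J → miss, evict R, frames [T, J]
R → miss, evict J, frames [T, R]
T → hit
R → hit
T → hit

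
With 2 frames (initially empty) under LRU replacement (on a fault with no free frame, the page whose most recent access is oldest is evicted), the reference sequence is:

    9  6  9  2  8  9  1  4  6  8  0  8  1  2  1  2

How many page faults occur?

9: fault, frames [9]
6: fault, frames [9, 6]
9: hit
2: fault, evict 6, frames [9, 2]
8: fault, evict 9, frames [2, 8]
9: fault, evict 2, frames [8, 9]
1: fault, evict 8, frames [9, 1]
4: fault, evict 9, frames [1, 4]
6: fault, evict 1, frames [4, 6]
8: fault, evict 4, frames [6, 8]
0: fault, evict 6, frames [8, 0]
8: hit
1: fault, evict 0, frames [8, 1]
2: fault, evict 8, frames [1, 2]
1: hit
2: hit
Page faults: 12.

12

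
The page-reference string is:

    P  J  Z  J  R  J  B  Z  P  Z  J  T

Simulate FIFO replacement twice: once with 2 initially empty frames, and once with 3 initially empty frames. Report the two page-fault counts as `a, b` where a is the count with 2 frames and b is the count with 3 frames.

2 frames: F F F . F F F F F . F F → 10 faults.
3 frames: F F F . F . F . F F F F → 9 faults.
9 < 10: adding a frame reduced faults, as is typical.

10, 9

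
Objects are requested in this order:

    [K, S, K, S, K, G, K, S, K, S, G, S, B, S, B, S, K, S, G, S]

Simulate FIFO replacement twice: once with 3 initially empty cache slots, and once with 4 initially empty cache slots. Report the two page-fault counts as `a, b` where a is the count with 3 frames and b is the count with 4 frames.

3 frames: F F . . . F . . . . . . F . . . F F F . → 7 faults.
4 frames: F F . . . F . . . . . . F . . . . . . . → 4 faults.
4 < 7: adding a frame reduced faults, as is typical.

7, 4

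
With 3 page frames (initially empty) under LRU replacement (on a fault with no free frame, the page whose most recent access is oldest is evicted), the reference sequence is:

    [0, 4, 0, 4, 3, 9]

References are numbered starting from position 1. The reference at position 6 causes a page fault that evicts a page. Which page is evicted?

0

pos 1: 0 -> miss, frames [0]
pos 2: 4 -> miss, frames [0, 4]
pos 3: 0 -> hit
pos 4: 4 -> hit
pos 5: 3 -> miss, frames [0, 4, 3]
pos 6: 9 -> miss, evict 0, frames [4, 3, 9]
At position 6, page 0 is evicted.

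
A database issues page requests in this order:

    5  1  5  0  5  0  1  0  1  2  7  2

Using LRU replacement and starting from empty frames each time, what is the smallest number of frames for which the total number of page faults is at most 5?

3

f=1: 12 faults
f=2: 6 faults
f=3: 5 faults
f=4: 5 faults
f=5: 5 faults
Smallest f with faults ≤ 5 is 3.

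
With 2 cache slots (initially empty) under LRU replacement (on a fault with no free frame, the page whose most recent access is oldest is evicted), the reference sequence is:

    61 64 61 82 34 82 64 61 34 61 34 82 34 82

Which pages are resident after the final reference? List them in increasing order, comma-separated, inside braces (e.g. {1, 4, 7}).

{34, 82}

61 -> fault, frames [61]
64 -> fault, frames [61, 64]
61 -> hit
82 -> fault, evict 64, frames [61, 82]
34 -> fault, evict 61, frames [82, 34]
82 -> hit
64 -> fault, evict 34, frames [82, 64]
61 -> fault, evict 82, frames [64, 61]
34 -> fault, evict 64, frames [61, 34]
61 -> hit
34 -> hit
82 -> fault, evict 61, frames [34, 82]
34 -> hit
82 -> hit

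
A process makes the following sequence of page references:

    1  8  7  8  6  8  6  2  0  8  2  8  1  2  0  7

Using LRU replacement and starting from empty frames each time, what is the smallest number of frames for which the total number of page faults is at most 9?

4

f=1: 16 faults
f=2: 12 faults
f=3: 10 faults
f=4: 8 faults
f=5: 8 faults
f=6: 6 faults
Smallest f with faults ≤ 9 is 4.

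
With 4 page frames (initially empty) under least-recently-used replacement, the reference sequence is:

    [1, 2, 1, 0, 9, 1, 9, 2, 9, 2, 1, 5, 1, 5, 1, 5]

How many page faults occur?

1 → fault, frames (1)
2 → fault, frames (1 2)
1 → hit
0 → fault, frames (2 1 0)
9 → fault, frames (2 1 0 9)
1 → hit
9 → hit
2 → hit
9 → hit
2 → hit
1 → hit
5 → fault, evict 0, frames (9 2 1 5)
1 → hit
5 → hit
1 → hit
5 → hit
Page faults: 5.

5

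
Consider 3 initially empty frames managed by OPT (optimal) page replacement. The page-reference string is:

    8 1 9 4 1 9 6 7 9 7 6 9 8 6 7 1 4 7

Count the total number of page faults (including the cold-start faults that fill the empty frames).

8: miss, frames {8}
1: miss, frames {8,1}
9: miss, frames {8,1,9}
4: miss, evict 8, frames {1,9,4}
1: hit
9: hit
6: miss, evict 4, frames {1,9,6}
7: miss, evict 1, frames {9,6,7}
9: hit
7: hit
6: hit
9: hit
8: miss, evict 9, frames {6,7,8}
6: hit
7: hit
1: miss, evict 8, frames {6,7,1}
4: miss, evict 1, frames {6,7,4}
7: hit
Page faults: 9.

9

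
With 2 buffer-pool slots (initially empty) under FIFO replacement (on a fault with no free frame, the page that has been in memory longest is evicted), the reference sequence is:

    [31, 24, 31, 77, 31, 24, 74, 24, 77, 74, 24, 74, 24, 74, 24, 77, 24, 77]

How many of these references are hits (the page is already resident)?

31 → fault, frames (31)
24 → fault, frames (31 24)
31 → hit
77 → fault, evict 31, frames (24 77)
31 → fault, evict 24, frames (77 31)
24 → fault, evict 77, frames (31 24)
74 → fault, evict 31, frames (24 74)
24 → hit
77 → fault, evict 24, frames (74 77)
74 → hit
24 → fault, evict 74, frames (77 24)
74 → fault, evict 77, frames (24 74)
24 → hit
74 → hit
24 → hit
77 → fault, evict 24, frames (74 77)
24 → fault, evict 74, frames (77 24)
77 → hit
Hits: 7.

7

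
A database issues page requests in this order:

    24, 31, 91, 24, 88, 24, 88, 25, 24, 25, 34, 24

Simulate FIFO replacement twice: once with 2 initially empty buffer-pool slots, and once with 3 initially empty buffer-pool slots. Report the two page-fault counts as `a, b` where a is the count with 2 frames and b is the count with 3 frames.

8, 7

2 frames: F F F F F . . F F . F . → 8 faults.
3 frames: F F F . F F . F . . F . → 7 faults.
7 < 8: adding a frame reduced faults, as is typical.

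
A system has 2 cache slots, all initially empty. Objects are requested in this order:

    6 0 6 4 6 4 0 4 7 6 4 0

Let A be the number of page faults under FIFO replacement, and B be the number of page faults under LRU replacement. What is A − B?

2

Under FIFO: F F . F F . F F F F F F → 10 faults.
Under LRU: F F . F . . F . F F F F → 8 faults.
A − B = 10 − 8 = 2.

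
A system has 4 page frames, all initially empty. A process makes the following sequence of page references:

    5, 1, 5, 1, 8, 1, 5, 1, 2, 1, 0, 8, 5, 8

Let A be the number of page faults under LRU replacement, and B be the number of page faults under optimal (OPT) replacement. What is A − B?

2

Under LRU: F F . . F . . . F . F F F . → 7 faults.
Under OPT: F F . . F . . . F . F . . . → 5 faults.
A − B = 7 − 5 = 2.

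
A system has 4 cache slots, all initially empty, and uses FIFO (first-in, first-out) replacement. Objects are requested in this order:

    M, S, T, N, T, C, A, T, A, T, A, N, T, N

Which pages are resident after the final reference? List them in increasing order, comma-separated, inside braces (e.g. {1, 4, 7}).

M: fault, frames (M)
S: fault, frames (M S)
T: fault, frames (M S T)
N: fault, frames (M S T N)
T: hit
C: fault, evict M, frames (S T N C)
A: fault, evict S, frames (T N C A)
T: hit
A: hit
T: hit
A: hit
N: hit
T: hit
N: hit

{A, C, N, T}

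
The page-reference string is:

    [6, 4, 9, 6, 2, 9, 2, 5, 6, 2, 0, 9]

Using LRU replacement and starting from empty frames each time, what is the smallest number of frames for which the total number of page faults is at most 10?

3

f=1: 12 faults
f=2: 11 faults
f=3: 8 faults
f=4: 7 faults
f=5: 6 faults
f=6: 6 faults
Smallest f with faults ≤ 10 is 3.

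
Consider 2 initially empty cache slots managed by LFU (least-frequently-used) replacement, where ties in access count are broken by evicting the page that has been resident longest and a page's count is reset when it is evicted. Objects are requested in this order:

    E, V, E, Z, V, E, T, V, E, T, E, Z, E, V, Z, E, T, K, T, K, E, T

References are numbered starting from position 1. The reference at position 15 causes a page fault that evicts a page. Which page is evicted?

V

pos 1: E → fault, frames [E]
pos 2: V → fault, frames [E, V]
pos 3: E → hit
pos 4: Z → fault, evict V, frames [E, Z]
pos 5: V → fault, evict Z, frames [E, V]
pos 6: E → hit
pos 7: T → fault, evict V, frames [E, T]
pos 8: V → fault, evict T, frames [E, V]
pos 9: E → hit
pos 10: T → fault, evict V, frames [E, T]
pos 11: E → hit
pos 12: Z → fault, evict T, frames [E, Z]
pos 13: E → hit
pos 14: V → fault, evict Z, frames [E, V]
pos 15: Z → fault, evict V, frames [E, Z]
At position 15, page V is evicted.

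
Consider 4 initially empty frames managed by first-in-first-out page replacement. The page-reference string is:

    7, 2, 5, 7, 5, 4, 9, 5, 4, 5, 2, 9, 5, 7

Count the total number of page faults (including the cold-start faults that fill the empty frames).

6

7 -> miss, frames [7]
2 -> miss, frames [7, 2]
5 -> miss, frames [7, 2, 5]
7 -> hit
5 -> hit
4 -> miss, frames [7, 2, 5, 4]
9 -> miss, evict 7, frames [2, 5, 4, 9]
5 -> hit
4 -> hit
5 -> hit
2 -> hit
9 -> hit
5 -> hit
7 -> miss, evict 2, frames [5, 4, 9, 7]
Page faults: 6.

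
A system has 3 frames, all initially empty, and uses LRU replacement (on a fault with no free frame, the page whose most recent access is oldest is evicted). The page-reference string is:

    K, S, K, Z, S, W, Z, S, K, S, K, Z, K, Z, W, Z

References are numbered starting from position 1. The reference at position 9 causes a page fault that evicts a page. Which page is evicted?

pos 1: K → miss, frames (K)
pos 2: S → miss, frames (K S)
pos 3: K → hit
pos 4: Z → miss, frames (S K Z)
pos 5: S → hit
pos 6: W → miss, evict K, frames (Z S W)
pos 7: Z → hit
pos 8: S → hit
pos 9: K → miss, evict W, frames (Z S K)
At position 9, page W is evicted.

W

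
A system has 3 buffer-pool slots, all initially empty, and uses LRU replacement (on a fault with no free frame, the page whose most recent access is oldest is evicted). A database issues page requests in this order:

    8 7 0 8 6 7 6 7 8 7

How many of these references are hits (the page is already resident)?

5

8: fault, frames [8]
7: fault, frames [8, 7]
0: fault, frames [8, 7, 0]
8: hit
6: fault, evict 7, frames [0, 8, 6]
7: fault, evict 0, frames [8, 6, 7]
6: hit
7: hit
8: hit
7: hit
Hits: 5.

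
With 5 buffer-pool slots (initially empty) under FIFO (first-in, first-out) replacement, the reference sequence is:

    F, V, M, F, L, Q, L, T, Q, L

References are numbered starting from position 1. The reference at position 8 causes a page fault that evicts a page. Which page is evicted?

F

pos 1: F: miss, frames {F}
pos 2: V: miss, frames {F,V}
pos 3: M: miss, frames {F,V,M}
pos 4: F: hit
pos 5: L: miss, frames {F,V,M,L}
pos 6: Q: miss, frames {F,V,M,L,Q}
pos 7: L: hit
pos 8: T: miss, evict F, frames {V,M,L,Q,T}
At position 8, page F is evicted.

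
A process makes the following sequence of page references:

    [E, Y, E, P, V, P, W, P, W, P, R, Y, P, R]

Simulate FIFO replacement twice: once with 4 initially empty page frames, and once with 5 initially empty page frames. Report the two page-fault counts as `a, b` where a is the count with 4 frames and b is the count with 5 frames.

4 frames: F F . F F . F . . . F F F . → 8 faults.
5 frames: F F . F F . F . . . F . . . → 6 faults.
6 < 8: adding a frame reduced faults, as is typical.

8, 6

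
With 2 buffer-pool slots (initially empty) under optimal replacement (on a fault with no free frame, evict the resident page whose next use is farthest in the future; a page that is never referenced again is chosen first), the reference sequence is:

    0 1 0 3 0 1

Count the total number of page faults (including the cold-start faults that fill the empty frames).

4

0: miss, frames {0}
1: miss, frames {0,1}
0: hit
3: miss, evict 1, frames {0,3}
0: hit
1: miss, evict 3, frames {0,1}
Page faults: 4.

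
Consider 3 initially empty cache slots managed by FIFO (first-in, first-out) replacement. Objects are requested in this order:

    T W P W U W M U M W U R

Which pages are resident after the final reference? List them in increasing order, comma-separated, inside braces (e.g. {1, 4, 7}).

T: fault, frames [T]
W: fault, frames [T, W]
P: fault, frames [T, W, P]
W: hit
U: fault, evict T, frames [W, P, U]
W: hit
M: fault, evict W, frames [P, U, M]
U: hit
M: hit
W: fault, evict P, frames [U, M, W]
U: hit
R: fault, evict U, frames [M, W, R]

{M, R, W}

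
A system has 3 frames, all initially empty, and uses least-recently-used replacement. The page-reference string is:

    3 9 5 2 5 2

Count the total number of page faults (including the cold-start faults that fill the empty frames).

4

3 -> fault, frames {3}
9 -> fault, frames {3,9}
5 -> fault, frames {3,9,5}
2 -> fault, evict 3, frames {9,5,2}
5 -> hit
2 -> hit
Page faults: 4.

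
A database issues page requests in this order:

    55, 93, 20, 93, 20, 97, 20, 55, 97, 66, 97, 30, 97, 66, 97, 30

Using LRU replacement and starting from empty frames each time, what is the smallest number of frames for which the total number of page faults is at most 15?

2

f=1: 16 faults
f=2: 10 faults
f=3: 7 faults
f=4: 6 faults
f=5: 6 faults
f=6: 6 faults
Smallest f with faults ≤ 15 is 2.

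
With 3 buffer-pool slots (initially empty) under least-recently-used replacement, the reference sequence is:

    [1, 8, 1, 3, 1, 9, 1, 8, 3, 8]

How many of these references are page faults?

1 → fault, frames (1)
8 → fault, frames (1 8)
1 → hit
3 → fault, frames (8 1 3)
1 → hit
9 → fault, evict 8, frames (3 1 9)
1 → hit
8 → fault, evict 3, frames (9 1 8)
3 → fault, evict 9, frames (1 8 3)
8 → hit
Page faults: 6.

6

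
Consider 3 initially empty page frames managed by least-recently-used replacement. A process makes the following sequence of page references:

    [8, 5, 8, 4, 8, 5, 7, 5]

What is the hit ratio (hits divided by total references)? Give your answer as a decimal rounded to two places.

8 → miss, frames {8}
5 → miss, frames {8,5}
8 → hit
4 → miss, frames {5,8,4}
8 → hit
5 → hit
7 → miss, evict 4, frames {8,5,7}
5 → hit
Hits: 4 of 8 references → 4/8 = 0.5000.

0.50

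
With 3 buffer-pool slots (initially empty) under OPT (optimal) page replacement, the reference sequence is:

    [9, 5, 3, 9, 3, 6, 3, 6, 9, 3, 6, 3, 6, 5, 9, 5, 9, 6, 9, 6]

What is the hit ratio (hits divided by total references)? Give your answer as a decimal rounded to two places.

0.75

9: miss, frames {9}
5: miss, frames {9,5}
3: miss, frames {9,5,3}
9: hit
3: hit
6: miss, evict 5, frames {9,3,6}
3: hit
6: hit
9: hit
3: hit
6: hit
3: hit
6: hit
5: miss, evict 3, frames {9,6,5}
9: hit
5: hit
9: hit
6: hit
9: hit
6: hit
Hits: 15 of 20 references → 15/20 = 0.7500.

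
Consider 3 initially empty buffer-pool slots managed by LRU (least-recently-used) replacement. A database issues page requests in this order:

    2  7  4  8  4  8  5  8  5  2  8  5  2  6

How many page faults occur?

2 → miss, frames (2)
7 → miss, frames (2 7)
4 → miss, frames (2 7 4)
8 → miss, evict 2, frames (7 4 8)
4 → hit
8 → hit
5 → miss, evict 7, frames (4 8 5)
8 → hit
5 → hit
2 → miss, evict 4, frames (8 5 2)
8 → hit
5 → hit
2 → hit
6 → miss, evict 8, frames (5 2 6)
Page faults: 7.

7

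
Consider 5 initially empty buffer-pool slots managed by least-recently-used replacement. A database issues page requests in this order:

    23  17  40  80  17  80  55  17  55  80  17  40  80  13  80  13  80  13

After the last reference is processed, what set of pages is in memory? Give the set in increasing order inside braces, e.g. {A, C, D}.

{13, 17, 40, 55, 80}

23 -> miss, frames (23)
17 -> miss, frames (23 17)
40 -> miss, frames (23 17 40)
80 -> miss, frames (23 17 40 80)
17 -> hit
80 -> hit
55 -> miss, frames (23 40 17 80 55)
17 -> hit
55 -> hit
80 -> hit
17 -> hit
40 -> hit
80 -> hit
13 -> miss, evict 23, frames (55 17 40 80 13)
80 -> hit
13 -> hit
80 -> hit
13 -> hit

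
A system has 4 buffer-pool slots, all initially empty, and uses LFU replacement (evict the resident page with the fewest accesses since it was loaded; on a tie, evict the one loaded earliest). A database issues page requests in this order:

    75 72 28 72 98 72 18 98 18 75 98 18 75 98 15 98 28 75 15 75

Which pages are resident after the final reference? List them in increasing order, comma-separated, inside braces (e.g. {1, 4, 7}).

{18, 72, 75, 98}

75 → fault, frames [75]
72 → fault, frames [75, 72]
28 → fault, frames [75, 72, 28]
72 → hit
98 → fault, frames [75, 72, 28, 98]
72 → hit
18 → fault, evict 75, frames [72, 28, 98, 18]
98 → hit
18 → hit
75 → fault, evict 28, frames [72, 98, 18, 75]
98 → hit
18 → hit
75 → hit
98 → hit
15 → fault, evict 75, frames [72, 98, 18, 15]
98 → hit
28 → fault, evict 15, frames [72, 98, 18, 28]
75 → fault, evict 28, frames [72, 98, 18, 75]
15 → fault, evict 75, frames [72, 98, 18, 15]
75 → fault, evict 15, frames [72, 98, 18, 75]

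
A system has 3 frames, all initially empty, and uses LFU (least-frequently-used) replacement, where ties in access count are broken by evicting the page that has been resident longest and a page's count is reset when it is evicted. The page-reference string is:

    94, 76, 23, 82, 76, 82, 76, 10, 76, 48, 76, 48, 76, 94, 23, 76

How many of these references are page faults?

94 -> fault, frames {94}
76 -> fault, frames {94,76}
23 -> fault, frames {94,76,23}
82 -> fault, evict 94, frames {76,23,82}
76 -> hit
82 -> hit
76 -> hit
10 -> fault, evict 23, frames {76,82,10}
76 -> hit
48 -> fault, evict 10, frames {76,82,48}
76 -> hit
48 -> hit
76 -> hit
94 -> fault, evict 82, frames {76,48,94}
23 -> fault, evict 94, frames {76,48,23}
76 -> hit
Page faults: 8.

8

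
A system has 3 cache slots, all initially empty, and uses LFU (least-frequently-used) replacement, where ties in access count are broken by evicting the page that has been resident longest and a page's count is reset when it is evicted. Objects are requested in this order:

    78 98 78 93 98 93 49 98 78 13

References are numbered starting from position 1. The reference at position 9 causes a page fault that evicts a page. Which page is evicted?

pos 1: 78 → fault, frames (78)
pos 2: 98 → fault, frames (78 98)
pos 3: 78 → hit
pos 4: 93 → fault, frames (78 98 93)
pos 5: 98 → hit
pos 6: 93 → hit
pos 7: 49 → fault, evict 78, frames (98 93 49)
pos 8: 98 → hit
pos 9: 78 → fault, evict 49, frames (98 93 78)
At position 9, page 49 is evicted.

49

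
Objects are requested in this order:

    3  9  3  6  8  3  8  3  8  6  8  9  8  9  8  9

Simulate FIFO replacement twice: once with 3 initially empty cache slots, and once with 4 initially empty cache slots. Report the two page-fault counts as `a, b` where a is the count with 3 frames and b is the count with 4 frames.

6, 4

3 frames: F F . F F F . . . . . F . . . . → 6 faults.
4 frames: F F . F F . . . . . . . . . . . → 4 faults.
4 < 6: adding a frame reduced faults, as is typical.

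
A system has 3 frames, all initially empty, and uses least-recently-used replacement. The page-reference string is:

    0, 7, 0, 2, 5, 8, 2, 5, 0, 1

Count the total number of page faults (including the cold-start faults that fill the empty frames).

0 → miss, frames [0]
7 → miss, frames [0, 7]
0 → hit
2 → miss, frames [7, 0, 2]
5 → miss, evict 7, frames [0, 2, 5]
8 → miss, evict 0, frames [2, 5, 8]
2 → hit
5 → hit
0 → miss, evict 8, frames [2, 5, 0]
1 → miss, evict 2, frames [5, 0, 1]
Page faults: 7.

7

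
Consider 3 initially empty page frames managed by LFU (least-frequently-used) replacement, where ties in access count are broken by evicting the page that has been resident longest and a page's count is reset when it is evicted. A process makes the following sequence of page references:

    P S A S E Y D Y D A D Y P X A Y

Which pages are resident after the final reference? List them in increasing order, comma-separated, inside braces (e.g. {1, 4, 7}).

{A, D, Y}

P -> miss, frames {P}
S -> miss, frames {P,S}
A -> miss, frames {P,S,A}
S -> hit
E -> miss, evict P, frames {S,A,E}
Y -> miss, evict A, frames {S,E,Y}
D -> miss, evict E, frames {S,Y,D}
Y -> hit
D -> hit
A -> miss, evict S, frames {Y,D,A}
D -> hit
Y -> hit
P -> miss, evict A, frames {Y,D,P}
X -> miss, evict P, frames {Y,D,X}
A -> miss, evict X, frames {Y,D,A}
Y -> hit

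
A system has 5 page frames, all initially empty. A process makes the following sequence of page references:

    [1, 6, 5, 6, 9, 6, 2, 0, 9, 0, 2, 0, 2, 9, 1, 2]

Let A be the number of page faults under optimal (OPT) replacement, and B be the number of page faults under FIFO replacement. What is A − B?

-1

Under OPT: F F F . F . F F . . . . . . . . → 6 faults.
Under FIFO: F F F . F . F F . . . . . . F . → 7 faults.
A − B = 6 − 7 = -1.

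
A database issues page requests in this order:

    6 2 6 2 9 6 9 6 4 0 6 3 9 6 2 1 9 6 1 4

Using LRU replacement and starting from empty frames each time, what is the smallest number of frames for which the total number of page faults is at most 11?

f=1: 20 faults
f=2: 16 faults
f=3: 12 faults
f=4: 10 faults
f=5: 9 faults
f=6: 8 faults
f=7: 7 faults
Smallest f with faults ≤ 11 is 4.

4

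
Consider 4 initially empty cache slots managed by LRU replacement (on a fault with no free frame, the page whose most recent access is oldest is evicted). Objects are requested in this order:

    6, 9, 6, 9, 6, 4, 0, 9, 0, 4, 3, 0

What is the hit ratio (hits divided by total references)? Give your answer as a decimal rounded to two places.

0.58

6 → miss, frames {6}
9 → miss, frames {6,9}
6 → hit
9 → hit
6 → hit
4 → miss, frames {9,6,4}
0 → miss, frames {9,6,4,0}
9 → hit
0 → hit
4 → hit
3 → miss, evict 6, frames {9,0,4,3}
0 → hit
Hits: 7 of 12 references → 7/12 = 0.5833.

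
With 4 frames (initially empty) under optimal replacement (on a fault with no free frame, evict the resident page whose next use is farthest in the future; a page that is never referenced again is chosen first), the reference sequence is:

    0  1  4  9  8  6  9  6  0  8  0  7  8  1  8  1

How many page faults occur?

0 → fault, frames [0]
1 → fault, frames [0, 1]
4 → fault, frames [0, 1, 4]
9 → fault, frames [0, 1, 4, 9]
8 → fault, evict 4, frames [0, 1, 9, 8]
6 → fault, evict 1, frames [0, 9, 8, 6]
9 → hit
6 → hit
0 → hit
8 → hit
0 → hit
7 → fault, evict 6, frames [0, 9, 8, 7]
8 → hit
1 → fault, evict 7, frames [0, 9, 8, 1]
8 → hit
1 → hit
Page faults: 8.

8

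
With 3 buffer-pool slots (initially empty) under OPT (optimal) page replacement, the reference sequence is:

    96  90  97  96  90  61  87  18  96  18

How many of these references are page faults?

96 → fault, frames {96}
90 → fault, frames {96,90}
97 → fault, frames {96,90,97}
96 → hit
90 → hit
61 → fault, evict 97, frames {96,90,61}
87 → fault, evict 61, frames {96,90,87}
18 → fault, evict 87, frames {96,90,18}
96 → hit
18 → hit
Page faults: 6.

6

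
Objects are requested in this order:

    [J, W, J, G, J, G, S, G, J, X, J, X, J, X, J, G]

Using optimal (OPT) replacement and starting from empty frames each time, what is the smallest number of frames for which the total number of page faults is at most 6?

f=1: 16 faults
f=2: 7 faults
f=3: 5 faults
f=4: 5 faults
f=5: 5 faults
Smallest f with faults ≤ 6 is 3.

3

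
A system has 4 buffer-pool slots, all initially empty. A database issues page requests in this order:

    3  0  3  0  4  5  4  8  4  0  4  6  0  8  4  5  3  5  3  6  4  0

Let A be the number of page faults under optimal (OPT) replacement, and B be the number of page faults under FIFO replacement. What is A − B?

-3

Under OPT: F F . . F F . F . . . F . . . F F . . . . F → 9 faults.
Under FIFO: F F . . F F . F . . . F F . F F F . . F . F → 12 faults.
A − B = 9 − 12 = -3.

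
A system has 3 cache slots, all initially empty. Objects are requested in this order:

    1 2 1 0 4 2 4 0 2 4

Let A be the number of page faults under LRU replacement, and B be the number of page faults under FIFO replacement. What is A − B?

Under LRU: F F . F F F . . . . → 5 faults.
Under FIFO: F F . F F . . . . . → 4 faults.
A − B = 5 − 4 = 1.

1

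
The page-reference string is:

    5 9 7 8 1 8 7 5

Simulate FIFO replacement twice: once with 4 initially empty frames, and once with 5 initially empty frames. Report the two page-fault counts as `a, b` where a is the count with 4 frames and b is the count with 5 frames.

6, 5

4 frames: F F F F F . . F → 6 faults.
5 frames: F F F F F . . . → 5 faults.
5 < 6: adding a frame reduced faults, as is typical.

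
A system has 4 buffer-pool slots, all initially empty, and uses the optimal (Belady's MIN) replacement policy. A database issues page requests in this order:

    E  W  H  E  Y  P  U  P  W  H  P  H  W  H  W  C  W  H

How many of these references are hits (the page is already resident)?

E → fault, frames (E)
W → fault, frames (E W)
H → fault, frames (E W H)
E → hit
Y → fault, frames (E W H Y)
P → fault, evict Y, frames (E W H P)
U → fault, evict E, frames (W H P U)
P → hit
W → hit
H → hit
P → hit
H → hit
W → hit
H → hit
W → hit
C → fault, evict U, frames (W H P C)
W → hit
H → hit
Hits: 11.

11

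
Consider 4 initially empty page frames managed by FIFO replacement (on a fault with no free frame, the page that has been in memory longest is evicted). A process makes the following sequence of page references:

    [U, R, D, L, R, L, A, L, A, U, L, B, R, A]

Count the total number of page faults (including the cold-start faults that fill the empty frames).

8

U: miss, frames {U}
R: miss, frames {U,R}
D: miss, frames {U,R,D}
L: miss, frames {U,R,D,L}
R: hit
L: hit
A: miss, evict U, frames {R,D,L,A}
L: hit
A: hit
U: miss, evict R, frames {D,L,A,U}
L: hit
B: miss, evict D, frames {L,A,U,B}
R: miss, evict L, frames {A,U,B,R}
A: hit
Page faults: 8.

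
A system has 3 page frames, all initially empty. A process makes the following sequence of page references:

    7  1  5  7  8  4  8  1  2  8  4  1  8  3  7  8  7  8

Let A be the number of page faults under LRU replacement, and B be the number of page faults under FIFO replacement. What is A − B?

-2

Under LRU: F F F . F F . F F . F F . F F . . . → 11 faults.
Under FIFO: F F F . F F . F F F F F . F F F . . → 13 faults.
A − B = 11 − 13 = -2.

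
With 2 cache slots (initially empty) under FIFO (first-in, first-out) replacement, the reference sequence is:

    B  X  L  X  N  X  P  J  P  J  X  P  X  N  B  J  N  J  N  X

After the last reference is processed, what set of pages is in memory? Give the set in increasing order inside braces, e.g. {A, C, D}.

{N, X}

B → fault, frames (B)
X → fault, frames (B X)
L → fault, evict B, frames (X L)
X → hit
N → fault, evict X, frames (L N)
X → fault, evict L, frames (N X)
P → fault, evict N, frames (X P)
J → fault, evict X, frames (P J)
P → hit
J → hit
X → fault, evict P, frames (J X)
P → fault, evict J, frames (X P)
X → hit
N → fault, evict X, frames (P N)
B → fault, evict P, frames (N B)
J → fault, evict N, frames (B J)
N → fault, evict B, frames (J N)
J → hit
N → hit
X → fault, evict J, frames (N X)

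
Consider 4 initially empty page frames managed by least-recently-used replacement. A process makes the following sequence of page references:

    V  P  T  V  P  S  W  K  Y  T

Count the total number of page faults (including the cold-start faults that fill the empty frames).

V → fault, frames {V}
P → fault, frames {V,P}
T → fault, frames {V,P,T}
V → hit
P → hit
S → fault, frames {T,V,P,S}
W → fault, evict T, frames {V,P,S,W}
K → fault, evict V, frames {P,S,W,K}
Y → fault, evict P, frames {S,W,K,Y}
T → fault, evict S, frames {W,K,Y,T}
Page faults: 8.

8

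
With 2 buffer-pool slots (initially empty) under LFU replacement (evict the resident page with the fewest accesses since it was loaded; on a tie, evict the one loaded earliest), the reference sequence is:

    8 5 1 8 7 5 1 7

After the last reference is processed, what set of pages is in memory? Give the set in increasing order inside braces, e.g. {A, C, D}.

{1, 7}

8 → fault, frames {8}
5 → fault, frames {8,5}
1 → fault, evict 8, frames {5,1}
8 → fault, evict 5, frames {1,8}
7 → fault, evict 1, frames {8,7}
5 → fault, evict 8, frames {7,5}
1 → fault, evict 7, frames {5,1}
7 → fault, evict 5, frames {1,7}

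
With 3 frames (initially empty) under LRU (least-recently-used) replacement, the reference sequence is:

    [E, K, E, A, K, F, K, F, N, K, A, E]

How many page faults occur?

7

E: fault, frames (E)
K: fault, frames (E K)
E: hit
A: fault, frames (K E A)
K: hit
F: fault, evict E, frames (A K F)
K: hit
F: hit
N: fault, evict A, frames (K F N)
K: hit
A: fault, evict F, frames (N K A)
E: fault, evict N, frames (K A E)
Page faults: 7.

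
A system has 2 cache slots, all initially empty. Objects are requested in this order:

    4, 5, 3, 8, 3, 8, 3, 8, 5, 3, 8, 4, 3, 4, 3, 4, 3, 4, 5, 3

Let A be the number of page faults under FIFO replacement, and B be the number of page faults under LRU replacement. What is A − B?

-1

Under FIFO: F F F F . . . . F F F F F . . . . . F . → 10 faults.
Under LRU: F F F F . . . . F F F F F . . . . . F F → 11 faults.
A − B = 10 − 11 = -1.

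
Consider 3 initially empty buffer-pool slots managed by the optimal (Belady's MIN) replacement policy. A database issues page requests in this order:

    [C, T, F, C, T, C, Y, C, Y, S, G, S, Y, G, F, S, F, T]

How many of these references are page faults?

C: fault, frames {C}
T: fault, frames {C,T}
F: fault, frames {C,T,F}
C: hit
T: hit
C: hit
Y: fault, evict T, frames {C,F,Y}
C: hit
Y: hit
S: fault, evict C, frames {F,Y,S}
G: fault, evict F, frames {Y,S,G}
S: hit
Y: hit
G: hit
F: fault, evict G, frames {Y,S,F}
S: hit
F: hit
T: fault, evict F, frames {Y,S,T}
Page faults: 8.

8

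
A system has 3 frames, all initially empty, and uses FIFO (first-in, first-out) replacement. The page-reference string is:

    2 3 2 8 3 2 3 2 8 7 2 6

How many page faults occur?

6

2: fault, frames {2}
3: fault, frames {2,3}
2: hit
8: fault, frames {2,3,8}
3: hit
2: hit
3: hit
2: hit
8: hit
7: fault, evict 2, frames {3,8,7}
2: fault, evict 3, frames {8,7,2}
6: fault, evict 8, frames {7,2,6}
Page faults: 6.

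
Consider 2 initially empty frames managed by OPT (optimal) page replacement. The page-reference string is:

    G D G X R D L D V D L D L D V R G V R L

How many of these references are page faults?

12

G -> fault, frames {G}
D -> fault, frames {G,D}
G -> hit
X -> fault, evict G, frames {D,X}
R -> fault, evict X, frames {D,R}
D -> hit
L -> fault, evict R, frames {D,L}
D -> hit
V -> fault, evict L, frames {D,V}
D -> hit
L -> fault, evict V, frames {D,L}
D -> hit
L -> hit
D -> hit
V -> fault, evict D, frames {L,V}
R -> fault, evict L, frames {V,R}
G -> fault, evict R, frames {V,G}
V -> hit
R -> fault, evict G, frames {V,R}
L -> fault, evict R, frames {V,L}
Page faults: 12.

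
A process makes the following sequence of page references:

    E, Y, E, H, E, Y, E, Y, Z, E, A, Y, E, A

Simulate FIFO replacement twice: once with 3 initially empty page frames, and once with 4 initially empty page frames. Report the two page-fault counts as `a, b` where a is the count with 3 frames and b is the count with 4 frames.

3 frames: F F . F . . . . F F F F . . → 7 faults.
4 frames: F F . F . . . . F . F . F . → 6 faults.
6 < 7: adding a frame reduced faults, as is typical.

7, 6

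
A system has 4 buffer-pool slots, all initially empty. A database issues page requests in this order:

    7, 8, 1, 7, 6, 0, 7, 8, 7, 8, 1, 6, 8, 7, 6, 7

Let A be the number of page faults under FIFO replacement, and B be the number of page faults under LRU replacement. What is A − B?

1

Under FIFO: F F F . F F F F . . F F . . . . → 9 faults.
Under LRU: F F F . F F . F . . F F . . . . → 8 faults.
A − B = 9 − 8 = 1.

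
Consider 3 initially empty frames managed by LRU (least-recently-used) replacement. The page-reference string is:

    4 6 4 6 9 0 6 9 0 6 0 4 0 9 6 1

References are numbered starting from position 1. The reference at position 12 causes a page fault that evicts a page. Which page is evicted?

9

pos 1: 4 -> fault, frames (4)
pos 2: 6 -> fault, frames (4 6)
pos 3: 4 -> hit
pos 4: 6 -> hit
pos 5: 9 -> fault, frames (4 6 9)
pos 6: 0 -> fault, evict 4, frames (6 9 0)
pos 7: 6 -> hit
pos 8: 9 -> hit
pos 9: 0 -> hit
pos 10: 6 -> hit
pos 11: 0 -> hit
pos 12: 4 -> fault, evict 9, frames (6 0 4)
At position 12, page 9 is evicted.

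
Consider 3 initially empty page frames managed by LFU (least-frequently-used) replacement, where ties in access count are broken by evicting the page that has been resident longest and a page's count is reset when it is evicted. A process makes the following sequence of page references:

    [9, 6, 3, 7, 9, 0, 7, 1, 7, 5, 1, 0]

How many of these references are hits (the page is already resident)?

9: miss, frames [9]
6: miss, frames [9, 6]
3: miss, frames [9, 6, 3]
7: miss, evict 9, frames [6, 3, 7]
9: miss, evict 6, frames [3, 7, 9]
0: miss, evict 3, frames [7, 9, 0]
7: hit
1: miss, evict 9, frames [7, 0, 1]
7: hit
5: miss, evict 0, frames [7, 1, 5]
1: hit
0: miss, evict 5, frames [7, 1, 0]
Hits: 3.

3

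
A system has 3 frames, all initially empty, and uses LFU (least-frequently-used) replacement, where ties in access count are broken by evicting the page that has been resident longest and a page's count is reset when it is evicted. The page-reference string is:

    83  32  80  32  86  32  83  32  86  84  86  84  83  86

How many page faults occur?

7

83 -> miss, frames {83}
32 -> miss, frames {83,32}
80 -> miss, frames {83,32,80}
32 -> hit
86 -> miss, evict 83, frames {32,80,86}
32 -> hit
83 -> miss, evict 80, frames {32,86,83}
32 -> hit
86 -> hit
84 -> miss, evict 83, frames {32,86,84}
86 -> hit
84 -> hit
83 -> miss, evict 84, frames {32,86,83}
86 -> hit
Page faults: 7.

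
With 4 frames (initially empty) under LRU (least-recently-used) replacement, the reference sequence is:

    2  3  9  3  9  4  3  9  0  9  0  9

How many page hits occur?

2: miss, frames {2}
3: miss, frames {2,3}
9: miss, frames {2,3,9}
3: hit
9: hit
4: miss, frames {2,3,9,4}
3: hit
9: hit
0: miss, evict 2, frames {4,3,9,0}
9: hit
0: hit
9: hit
Hits: 7.

7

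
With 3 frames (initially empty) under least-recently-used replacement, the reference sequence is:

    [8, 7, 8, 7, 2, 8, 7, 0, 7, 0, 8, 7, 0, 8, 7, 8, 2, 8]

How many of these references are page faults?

8 -> fault, frames {8}
7 -> fault, frames {8,7}
8 -> hit
7 -> hit
2 -> fault, frames {8,7,2}
8 -> hit
7 -> hit
0 -> fault, evict 2, frames {8,7,0}
7 -> hit
0 -> hit
8 -> hit
7 -> hit
0 -> hit
8 -> hit
7 -> hit
8 -> hit
2 -> fault, evict 0, frames {7,8,2}
8 -> hit
Page faults: 5.

5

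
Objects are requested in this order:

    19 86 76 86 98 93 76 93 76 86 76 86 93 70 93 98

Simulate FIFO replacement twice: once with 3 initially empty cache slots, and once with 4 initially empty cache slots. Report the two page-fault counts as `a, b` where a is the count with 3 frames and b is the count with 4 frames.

10, 6

3 frames: F F F . F F . . . F F . . F F F → 10 faults.
4 frames: F F F . F F . . . . . . . F . . → 6 faults.
6 < 10: adding a frame reduced faults, as is typical.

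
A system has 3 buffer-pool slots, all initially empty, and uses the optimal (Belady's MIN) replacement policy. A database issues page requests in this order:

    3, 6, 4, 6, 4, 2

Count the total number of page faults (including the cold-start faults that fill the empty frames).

4

3 -> fault, frames [3]
6 -> fault, frames [3, 6]
4 -> fault, frames [3, 6, 4]
6 -> hit
4 -> hit
2 -> fault, evict 4, frames [3, 6, 2]
Page faults: 4.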